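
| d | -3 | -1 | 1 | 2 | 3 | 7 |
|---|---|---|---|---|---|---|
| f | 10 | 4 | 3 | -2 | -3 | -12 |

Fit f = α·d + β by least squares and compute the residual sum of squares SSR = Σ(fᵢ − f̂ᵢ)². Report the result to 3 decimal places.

SSR = 6.639

AᵀA·[α, β]ᵀ = Aᵀf reads: 73·α + 9·β = -128;  9·α + 6·β = 0.
det = 73·6 − 9² = 357.
α = ((-128)·6 − 9·0)/357 = -256/119; β = (73·0 − 9·(-128))/357 = 384/119.
Residuals: 38/119, -164/119, 229/119, -110/119, 27/119, -20/119; SSR = 790/119.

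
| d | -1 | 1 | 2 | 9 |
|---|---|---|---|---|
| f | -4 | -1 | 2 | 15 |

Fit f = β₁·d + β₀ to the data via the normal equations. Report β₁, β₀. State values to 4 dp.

The normal equations are: 87·β₁ + 11·β₀ = 142;  11·β₁ + 4·β₀ = 12.
(Σd·d = 87, Σd = 11, Σ1 = 4, Σd·f = 142, Σf = 12.)
Determinant 87·4 − 11² = 227.
β₁ = (142·4 − 11·12)/227 = 436/227; β₀ = (87·12 − 11·142)/227 = -518/227.

β₁ = 1.9207, β₀ = -2.2819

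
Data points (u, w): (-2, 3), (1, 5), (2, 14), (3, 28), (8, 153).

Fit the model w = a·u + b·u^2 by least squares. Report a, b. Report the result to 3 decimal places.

a = 2.931, b = 2.027

Forming MᵀM = [[82, 540]; [540, 4210]] and Mᵀw = [1335, 10117]ᵀ gives MᵀM·[a, b]ᵀ = Mᵀw.
Δ = 82·4210 − 540² = 53620.
a = (1335·4210 − 540·10117)/53620 = 15717/5362; b = (82·10117 − 540·1335)/53620 = 54347/26810.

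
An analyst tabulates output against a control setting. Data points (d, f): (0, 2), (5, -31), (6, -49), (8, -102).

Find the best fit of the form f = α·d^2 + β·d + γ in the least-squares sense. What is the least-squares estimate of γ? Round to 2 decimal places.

Forming MᵀM = [[6017, 853, 125]; [853, 125, 19]; [125, 19, 4]] and Mᵀf = [-9067, -1265, -180]ᵀ gives MᵀM·[α, β, γ]ᵀ = Mᵀf.
Row-reducing yields α = -4439/2046, β = 8977/2046, γ = 668/341.

γ = 1.96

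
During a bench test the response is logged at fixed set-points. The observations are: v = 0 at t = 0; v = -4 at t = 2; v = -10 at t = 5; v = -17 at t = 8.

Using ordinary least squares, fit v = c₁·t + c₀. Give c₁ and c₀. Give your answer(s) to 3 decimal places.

Sums needed: Σt·t = 93, Σt = 15, Σ1 = 4.
For Mᵀv: Σt·v = -194, Σv = -31.
MᵀM·[c₁, c₀]ᵀ = Mᵀv becomes [[93, 15]; [15, 4]]·[c₁, c₀]ᵀ = [-194, -31]ᵀ.
Eliminating c₀: 4·(row 1) − 15·(row 2) gives 147·c₁ = 4·(-194) − 15·(-31) = -311, so c₁ = -311/147.
Then c₀ = ((-31) − 15·(-311/147))/4 = 9/49.

c₁ = -2.116, c₀ = 0.184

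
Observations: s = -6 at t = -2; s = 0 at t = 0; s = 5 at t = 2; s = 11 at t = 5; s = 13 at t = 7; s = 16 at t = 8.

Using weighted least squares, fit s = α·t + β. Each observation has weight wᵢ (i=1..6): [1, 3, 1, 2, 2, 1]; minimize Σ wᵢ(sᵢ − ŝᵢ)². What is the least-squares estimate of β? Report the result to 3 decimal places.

The normal equations are: 220·α + 32·β = 442;  32·α + 10·β = 63.
Determinant 220·10 − 32² = 1176.
α = (442·10 − 32·63)/1176 = 601/294; β = (220·63 − 32·442)/1176 = -71/294.

β = -0.241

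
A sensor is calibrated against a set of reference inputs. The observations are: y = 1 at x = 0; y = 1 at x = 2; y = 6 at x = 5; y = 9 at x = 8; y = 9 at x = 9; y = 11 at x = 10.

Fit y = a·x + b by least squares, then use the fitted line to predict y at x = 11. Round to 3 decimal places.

ŷ = 11.762

Compute the Gram sums: Σx·x = 274, Σx = 34, Σ1 = 6.
And Σx·y = 295, Σy = 37.
det = 274·6 − 34² = 488.
a = (295·6 − 34·37)/488 = 64/61; b = (274·37 − 34·295)/488 = 27/122.
At x = 11: ŷ = (64/61)·(11) + (27/122)·(1) = 1435/122.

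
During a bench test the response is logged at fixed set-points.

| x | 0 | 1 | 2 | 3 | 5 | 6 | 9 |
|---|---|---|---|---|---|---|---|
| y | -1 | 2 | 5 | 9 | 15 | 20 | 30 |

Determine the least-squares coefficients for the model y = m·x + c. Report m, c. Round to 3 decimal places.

m = 3.481, c = -1.500

Setting ∂/∂m … = 0 gives: 156·m + 26·c = 504;  26·m + 7·c = 80.
det = 156·7 − 26² = 416.
m = (504·7 − 26·80)/416 = 181/52; c = (156·80 − 26·504)/416 = -3/2.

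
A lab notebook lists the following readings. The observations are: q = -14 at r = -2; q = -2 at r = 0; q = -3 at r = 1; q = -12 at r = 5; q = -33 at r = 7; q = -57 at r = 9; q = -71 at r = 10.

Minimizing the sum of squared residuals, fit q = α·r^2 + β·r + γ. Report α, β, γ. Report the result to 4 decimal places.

α = -0.9711, β = 2.8796, γ = -3.7010

Compute the Gram sums: Σr^2·r^2 = 19604, Σr^2·r = 2190, Σr^2 = 260, Σr·r = 260, Σr = 30, Σ1 = 7.
Right-hand side: Σr^2·q = -13693, Σr·q = -1489, Σq = -192.
So XᵀX·[α, β, γ]ᵀ = Xᵀq: [[19604, 2190, 260]; [2190, 260, 30]; [260, 30, 7]]·[α, β, γ]ᵀ = [-13693, -1489, -192]ᵀ.
Row-reducing yields α = -102059/105098, β = 1513219/525490, γ = -194485/52549.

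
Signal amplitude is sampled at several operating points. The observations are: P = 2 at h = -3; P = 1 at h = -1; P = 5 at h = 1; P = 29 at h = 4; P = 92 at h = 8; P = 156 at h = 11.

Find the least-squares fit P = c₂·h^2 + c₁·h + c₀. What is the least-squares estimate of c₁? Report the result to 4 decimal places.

Sums needed: Σh^2·h^2 = 19076, Σh^2·h = 1880, Σh^2 = 212, Σh·h = 212, Σh = 20, Σ1 = 6.
And Σh^2·P = 25252, Σh·P = 2566, ΣP = 285.
Inverting the 3×3 Gram matrix, [c₂, c₁, c₀]ᵀ = [38793/38378, 56772/19189, 73789/38378]ᵀ.

c₁ = 2.9586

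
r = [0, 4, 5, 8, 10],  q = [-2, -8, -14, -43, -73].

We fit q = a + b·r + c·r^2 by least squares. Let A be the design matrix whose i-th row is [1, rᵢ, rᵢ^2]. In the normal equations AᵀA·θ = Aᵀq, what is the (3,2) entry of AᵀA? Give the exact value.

1701

Row 3 ↔ basis r^2, column 2 ↔ basis r, so (AᵀA)_{3,2} = Σᵢ (r^2)·(r) = (0)·(0) + (16)·(4) + (25)·(5) + (64)·(8) + (100)·(10) = 1701.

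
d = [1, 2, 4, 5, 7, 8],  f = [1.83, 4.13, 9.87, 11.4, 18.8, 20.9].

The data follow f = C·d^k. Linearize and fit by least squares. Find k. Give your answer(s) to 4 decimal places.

k = 1.1775

With ln fᵢ as the transformed response and ln dᵢ as the regressor:
Σln d = 7.7142, Σ(ln d)² = 13.1032, Σln f = 12.7193, Σln d·ln f = 20.1037.
Equations: 13.1032·k + 7.7142·ln C = 20.1037;  7.7142·k + 6·ln C = 12.7193.
Solving (det = 19.1098): k = 1.17755, ln C = 0.60590.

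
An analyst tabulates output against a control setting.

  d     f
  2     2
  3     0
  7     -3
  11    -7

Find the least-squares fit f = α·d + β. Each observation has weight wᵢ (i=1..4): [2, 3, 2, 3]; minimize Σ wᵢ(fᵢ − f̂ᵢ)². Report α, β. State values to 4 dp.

From the data, Σwᵢ·d·d = 496, Σwᵢ·d = 60, Σwᵢ·1 = 10.
Moment sums: Σwᵢ·d·f = -265, Σwᵢ·f = -23.
Normal equations: [[496, 60]; [60, 10]]·[α, β]ᵀ = [-265, -23]ᵀ.
det = 496·10 − 60² = 1360.
α = ((-265)·10 − 60·(-23))/1360 = -127/136; β = (496·(-23) − 60·(-265))/1360 = 1123/340.

α = -0.9338, β = 3.3029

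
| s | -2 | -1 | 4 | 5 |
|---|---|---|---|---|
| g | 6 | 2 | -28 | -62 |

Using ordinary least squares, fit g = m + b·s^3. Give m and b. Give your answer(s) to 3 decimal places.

Sums needed: Σ1 = 4, Σs^3 = 180, Σs^3·s^3 = 19786.
And Σg = -82, Σs^3·g = -9592.
Δ = 4·19786 − 180² = 46744.
m = ((-82)·19786 − 180·(-9592))/46744 = 26027/11686; b = (4·(-9592) − 180·(-82))/46744 = -2951/5843.

m = 2.227, b = -0.505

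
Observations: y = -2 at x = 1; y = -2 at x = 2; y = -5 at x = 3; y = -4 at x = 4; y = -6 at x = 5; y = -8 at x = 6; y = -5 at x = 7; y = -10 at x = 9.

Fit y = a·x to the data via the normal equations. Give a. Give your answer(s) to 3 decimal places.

a = -1.086

Forming AᵀA = [[221]] and Aᵀy = [-240]ᵀ gives AᵀA·[a]ᵀ = Aᵀy.
Hence a = -240 / 221 ≈ -1.08597.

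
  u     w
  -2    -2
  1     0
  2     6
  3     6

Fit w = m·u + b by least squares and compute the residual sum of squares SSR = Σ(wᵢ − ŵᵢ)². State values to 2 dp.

Setting ∂/∂m … = 0 gives: 18·m + 4·b = 34;  4·m + 4·b = 10.
(Σu·u = 18, Σu = 4, Σ1 = 4, Σu·w = 34, Σw = 10.)
Eliminating b: 4·(row 1) − 4·(row 2) gives 56·m = 4·34 − 4·10 = 96, so m = 12/7.
Then b = (10 − 4·(12/7))/4 = 11/14.
Residuals: 9/14, -5/2, 25/14, 1/14; SSR = 69/7.

SSR = 9.86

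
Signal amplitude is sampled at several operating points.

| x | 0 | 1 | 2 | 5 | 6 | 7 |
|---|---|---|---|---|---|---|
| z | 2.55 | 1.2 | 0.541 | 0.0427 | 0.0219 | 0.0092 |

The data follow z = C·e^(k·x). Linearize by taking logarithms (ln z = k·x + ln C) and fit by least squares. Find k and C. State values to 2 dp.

k = -0.81, C = 2.63

Let Y = ln z. Fitting Y = k·x + ln C by least squares:
Σx = 21.0000, Σ(x)² = 115.0000, Σln z = -11.1593, Σx·ln z = -72.5616.
Equations: 115.0000·k + 21.0000·ln C = -72.5616;  21.0000·k + 6·ln C = -11.1593.
Δ = 115.0000·6 − (21.0000)² = 249.0000; k = (-72.5616·6 − 21.0000·-11.1593)/249.0000 = -0.80733, ln C = (115.0000·-11.1593 − 21.0000·-72.5616)/249.0000 = 0.96576, so C = exp(0.96576) = 2.62679.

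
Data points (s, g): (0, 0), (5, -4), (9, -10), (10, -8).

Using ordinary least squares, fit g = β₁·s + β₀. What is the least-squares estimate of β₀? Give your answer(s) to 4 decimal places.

β₀ = 0.1129

The normal system AᵀA·[β₁, β₀]ᵀ = Aᵀg is [[206, 24]; [24, 4]]·[β₁, β₀]ᵀ = [-190, -22]ᵀ.
det = 206·4 − 24² = 248.
β₁ = ((-190)·4 − 24·(-22))/248 = -29/31; β₀ = (206·(-22) − 24·(-190))/248 = 7/62.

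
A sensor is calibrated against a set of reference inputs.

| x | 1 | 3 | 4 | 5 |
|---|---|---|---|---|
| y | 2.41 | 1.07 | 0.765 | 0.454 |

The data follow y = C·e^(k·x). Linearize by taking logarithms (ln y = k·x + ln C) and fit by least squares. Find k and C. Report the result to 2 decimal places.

k = -0.41, C = 3.68

Let Y = ln y. Fitting Y = k·x + ln C by least squares:
Σx = 13.0000, Σ(x)² = 51.0000, Σln y = -0.1103, Σx·ln y = -3.9372.
Equations: 51.0000·k + 13.0000·ln C = -3.9372;  13.0000·k + 4·ln C = -0.1103.
Slope k = (n·Σx·ln y − Σx·Σln y)/(n·Σ(x)² − (Σx)²) = (4·-3.9372 − 13.0000·-0.1103)/35.0000 = -0.40902; ln C = (Σln y − k·Σx)/n = 1.30174, so C = exp(1.30174) = 3.67568.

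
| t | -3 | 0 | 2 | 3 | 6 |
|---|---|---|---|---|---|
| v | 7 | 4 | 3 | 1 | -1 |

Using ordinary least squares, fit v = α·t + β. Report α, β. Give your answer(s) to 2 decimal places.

α = -0.89, β = 4.23

The normal equations are: 58·α + 8·β = -18;  8·α + 5·β = 14.
Eliminating β: 5·(row 1) − 8·(row 2) gives 226·α = 5·(-18) − 8·14 = -202, so α = -101/113.
Then β = (14 − 8·(-101/113))/5 = 478/113.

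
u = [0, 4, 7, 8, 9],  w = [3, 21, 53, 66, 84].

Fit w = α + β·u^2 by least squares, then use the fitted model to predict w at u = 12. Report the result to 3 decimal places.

Setting ∂/∂α … = 0 gives: 5·α + 210·β = 227;  210·α + 13314·β = 13961.
Δ = 5·13314 − 210² = 22470.
α = (227·13314 − 210·13961)/22470 = 2154/535; β = (5·13961 − 210·227)/22470 = 4427/4494.
At u = 12: ŵ = (2154/535)·(1) + (4427/4494)·(144) = 546318/3745.

ŵ = 145.879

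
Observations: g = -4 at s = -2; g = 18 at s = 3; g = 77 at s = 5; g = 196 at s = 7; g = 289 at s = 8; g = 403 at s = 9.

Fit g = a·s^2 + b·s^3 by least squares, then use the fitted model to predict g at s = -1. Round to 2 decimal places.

Normal-equation sums: Σs^2·s^2 = 13780, Σs^2·s^3 = 111960, Σs^3·s^3 = 927652.
For Mᵀg: Σs^2·g = 62814, Σs^3·g = 519126.
Eliminating b: 927652·(row 1) − 111960·(row 2) gives 248002960·a = 927652·62814 − 111960·519126 = 148185768, so a = 18523221/31000370.
Then b = (519126 − 111960·(18523221/31000370))/927652 = 3022521/6200074.
At s = -1: ĝ = (18523221/31000370)·(1) + (3022521/6200074)·(-1) = 1705308/15500185.

ĝ = 0.11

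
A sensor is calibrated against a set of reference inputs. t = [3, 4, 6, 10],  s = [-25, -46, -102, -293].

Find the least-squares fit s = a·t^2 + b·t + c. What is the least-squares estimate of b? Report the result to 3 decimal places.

b = 2.592

Normal-equation sums: Σt^2·t^2 = 11633, Σt^2·t = 1307, Σt^2 = 161, Σt·t = 161, Σt = 23, Σ1 = 4.
For Mᵀs: Σt^2·s = -33933, Σt·s = -3801, Σs = -466.
So MᵀM·[a, b, c]ᵀ = Mᵀs: [[11633, 1307, 161]; [1307, 161, 23]; [161, 23, 4]]·[a, b, c]ᵀ = [-33933, -3801, -466]ᵀ.
Solving the 3×3 system (Gaussian elimination) gives a = -389/124, b = 1607/620, c = -796/155.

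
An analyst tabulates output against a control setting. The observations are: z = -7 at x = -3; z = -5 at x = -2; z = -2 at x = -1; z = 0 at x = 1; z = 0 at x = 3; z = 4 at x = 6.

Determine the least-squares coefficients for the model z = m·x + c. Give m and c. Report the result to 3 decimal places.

m = 1.110, c = -2.407

Sums needed: Σx·x = 60, Σx = 4, Σ1 = 6.
For Mᵀz: Σx·z = 57, Σz = -10.
Eliminating c: 6·(row 1) − 4·(row 2) gives 344·m = 6·57 − 4·(-10) = 382, so m = 191/172.
Then c = ((-10) − 4·(191/172))/6 = -207/86.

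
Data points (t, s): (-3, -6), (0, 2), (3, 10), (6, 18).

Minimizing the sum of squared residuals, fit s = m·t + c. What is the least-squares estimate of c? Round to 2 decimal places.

c = 2.00

The normal system AᵀA·[m, c]ᵀ = Aᵀs is [[54, 6]; [6, 4]]·[m, c]ᵀ = [156, 24]ᵀ.
Determinant 54·4 − 6² = 180.
m = (156·4 − 6·24)/180 = 8/3; c = (54·24 − 6·156)/180 = 2.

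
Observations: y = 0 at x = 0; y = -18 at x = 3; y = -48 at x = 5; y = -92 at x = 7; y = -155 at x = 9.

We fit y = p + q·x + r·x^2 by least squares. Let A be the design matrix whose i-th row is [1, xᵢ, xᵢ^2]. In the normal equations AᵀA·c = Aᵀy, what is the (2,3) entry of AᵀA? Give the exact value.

1224

Row 2 ↔ basis x, column 3 ↔ basis x^2, so (AᵀA)_{2,3} = Σᵢ (x)·(x^2) = (0)·(0) + (3)·(9) + (5)·(25) + (7)·(49) + (9)·(81) = 1224.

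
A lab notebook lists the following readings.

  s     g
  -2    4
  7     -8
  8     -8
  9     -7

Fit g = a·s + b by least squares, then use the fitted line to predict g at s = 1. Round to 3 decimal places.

ĝ = 0.305

From the data, Σs·s = 198, Σs = 22, Σ1 = 4.
And Σs·g = -191, Σg = -19.
XᵀX·[a, b]ᵀ = Xᵀg becomes [[198, 22]; [22, 4]]·[a, b]ᵀ = [-191, -19]ᵀ.
Δ = 198·4 − 22² = 308.
a = ((-191)·4 − 22·(-19))/308 = -173/154; b = (198·(-19) − 22·(-191))/308 = 10/7.
At s = 1: ĝ = (-173/154)·(1) + (10/7)·(1) = 47/154.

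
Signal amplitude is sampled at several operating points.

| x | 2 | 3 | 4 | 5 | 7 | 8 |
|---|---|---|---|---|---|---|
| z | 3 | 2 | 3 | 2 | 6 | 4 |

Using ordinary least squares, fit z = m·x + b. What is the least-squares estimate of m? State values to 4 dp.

m = 0.4224

MᵀM·[m, b]ᵀ = Mᵀz reads: 167·m + 29·b = 108;  29·m + 6·b = 20.
det = 167·6 − 29² = 161.
m = (108·6 − 29·20)/161 = 68/161; b = (167·20 − 29·108)/161 = 208/161.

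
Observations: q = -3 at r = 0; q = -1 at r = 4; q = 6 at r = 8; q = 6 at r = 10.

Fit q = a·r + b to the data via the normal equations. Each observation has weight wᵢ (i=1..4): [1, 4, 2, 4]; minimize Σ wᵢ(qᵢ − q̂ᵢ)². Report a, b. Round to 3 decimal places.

a = 1.078, b = -4.422

With design matrix A, AᵀWA = [[592, 72]; [72, 11]] and AᵀWq = [320, 29]ᵀ.
Eliminating b: 11·(row 1) − 72·(row 2) gives 1328·a = 11·320 − 72·29 = 1432, so a = 179/166.
Then b = (29 − 72·(179/166))/11 = -367/83.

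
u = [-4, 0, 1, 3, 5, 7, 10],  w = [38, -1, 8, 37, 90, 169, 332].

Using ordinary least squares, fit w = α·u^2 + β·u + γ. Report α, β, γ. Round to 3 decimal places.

With design matrix A, AᵀA = [[13364, 1432, 200]; [1432, 200, 22]; [200, 22, 7]] and Aᵀw = [44680, 4920, 673]ᵀ.
Inverting the 3×3 Gram matrix, [α, β, γ]ᵀ = [471187/155541, 881957/311082, 35246/51847]ᵀ.

α = 3.029, β = 2.835, γ = 0.680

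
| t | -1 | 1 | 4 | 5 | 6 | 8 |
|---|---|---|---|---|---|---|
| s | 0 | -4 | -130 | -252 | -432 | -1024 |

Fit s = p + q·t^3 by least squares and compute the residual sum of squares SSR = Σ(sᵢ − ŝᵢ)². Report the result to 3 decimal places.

SSR = 1.546

Sums needed: Σ1 = 6, Σt^3 = 917, Σt^3·t^3 = 328523.
And Σs = -1842, Σt^3·s = -657424.
Determinant 6·328523 − 917² = 1130249.
p = ((-1842)·328523 − 917·(-657424))/1130249 = -2281558/1130249; q = (6·(-657424) − 917·(-1842))/1130249 = -2255430/1130249.
Residuals: 368/15919, 15992/1130249, -303292/1130249, -612440/1130249, 1186870/1130249, -313258/1130249; SSR = 1747224/1130249.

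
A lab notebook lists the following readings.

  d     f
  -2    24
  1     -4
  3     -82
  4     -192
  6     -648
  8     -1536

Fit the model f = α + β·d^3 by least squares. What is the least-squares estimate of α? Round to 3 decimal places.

Forming AᵀA = [[6, 812]; [812, 313690]] and Aᵀf = [-2438, -941098]ᵀ gives AᵀA·[α, β]ᵀ = Aᵀf.
det = 6·313690 − 812² = 1222796.
α = ((-2438)·313690 − 812·(-941098))/1222796 = -151161/305699; β = (6·(-941098) − 812·(-2438))/1222796 = -916733/305699.

α = -0.494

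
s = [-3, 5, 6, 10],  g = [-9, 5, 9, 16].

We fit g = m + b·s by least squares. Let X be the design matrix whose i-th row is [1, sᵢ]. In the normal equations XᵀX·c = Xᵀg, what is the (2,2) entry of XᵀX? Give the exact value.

Row 2 ↔ basis s, column 2 ↔ basis s, so (XᵀX)_{2,2} = Σᵢ (s)·(s) = (-3)·(-3) + (5)·(5) + (6)·(6) + (10)·(10) = 170.

170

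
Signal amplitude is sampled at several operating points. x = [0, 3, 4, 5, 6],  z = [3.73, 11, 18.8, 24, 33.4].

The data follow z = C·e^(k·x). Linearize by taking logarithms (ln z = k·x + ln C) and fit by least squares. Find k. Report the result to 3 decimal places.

Let Y = ln z. Fitting Y = k·x + ln C by least squares:
Σx = 18.0000, Σ(x)² = 86.0000, Σln z = 13.3348, Σx·ln z = 55.8707.
Equations: 86.0000·k + 18.0000·ln C = 55.8707;  18.0000·k + 5·ln C = 13.3348.
Δ = 86.0000·5 − (18.0000)² = 106.0000; k = (55.8707·5 − 18.0000·13.3348)/106.0000 = 0.37102, ln C = (86.0000·13.3348 − 18.0000·55.8707)/106.0000 = 1.33130.

k = 0.371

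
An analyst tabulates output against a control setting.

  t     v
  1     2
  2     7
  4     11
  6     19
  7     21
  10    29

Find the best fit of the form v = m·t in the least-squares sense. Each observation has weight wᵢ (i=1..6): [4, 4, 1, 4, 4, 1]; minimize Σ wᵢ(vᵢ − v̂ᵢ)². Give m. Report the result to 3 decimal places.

m = 3.029

Sums needed: Σwᵢ·t·t = 476.
Right-hand side: Σwᵢ·t·v = 1442.
m = 1442/476 = 3.02941.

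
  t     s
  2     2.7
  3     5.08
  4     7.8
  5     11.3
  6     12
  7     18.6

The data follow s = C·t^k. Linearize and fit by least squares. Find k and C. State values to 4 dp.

k = 1.4733, C = 0.9910

With ln sᵢ as the transformed response and ln tᵢ as the regressor:
AᵀA = [[13.1965, 8.5252]; [8.5252, 6]], rhs = [19.3648, 12.5056]ᵀ  (here Σln t = 8.5252, Σ(ln t)² = 13.1965, Σln s = 12.5056, Σln t·ln s = 19.3648).
Slope k = (n·Σln t·ln s − Σln t·Σln s)/(n·Σ(ln t)² − (Σln t)²) = (6·19.3648 − 8.5252·12.5056)/6.5005 = 1.47328; ln C = (Σln s − k·Σln t)/n = -0.00906, so C = exp(-0.00906) = 0.99098.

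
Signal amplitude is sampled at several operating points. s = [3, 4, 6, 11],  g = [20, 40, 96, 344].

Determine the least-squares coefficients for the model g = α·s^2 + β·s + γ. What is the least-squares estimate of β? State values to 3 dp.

β = -1.951

From the data, Σs^2·s^2 = 16274, Σs^2·s = 1638, Σs^2 = 182, Σs·s = 182, Σs = 24, Σ1 = 4.
For Mᵀg: Σs^2·g = 45900, Σs·g = 4580, Σg = 500.
MᵀM·[α, β, γ]ᵀ = Mᵀg becomes [[16274, 1638, 182]; [1638, 182, 24]; [182, 24, 4]]·[α, β, γ]ᵀ = [45900, 4580, 500]ᵀ.
Solving the 3×3 system (Gaussian elimination) gives α = 8510/2809, β = -5480/2809, γ = -3200/2809.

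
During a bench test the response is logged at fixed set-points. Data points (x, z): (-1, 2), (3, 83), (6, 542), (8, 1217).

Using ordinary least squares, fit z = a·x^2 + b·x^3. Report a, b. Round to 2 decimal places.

Normal-equation sums: Σx^2·x^2 = 5474, Σx^2·x^3 = 40786, Σx^3·x^3 = 309530.
Moment sums: Σx^2·z = 98149, Σx^3·z = 742415.
So AᵀA·[a, b]ᵀ = Aᵀz: [[5474, 40786]; [40786, 309530]]·[a, b]ᵀ = [98149, 742415]ᵀ.
Δ = 5474·309530 − 40786² = 30869424.
a = (98149·309530 − 40786·742415)/30869424 = 2775605/857484; b = (5474·742415 − 40786·98149)/30869424 = 1690961/857484.

a = 3.24, b = 1.97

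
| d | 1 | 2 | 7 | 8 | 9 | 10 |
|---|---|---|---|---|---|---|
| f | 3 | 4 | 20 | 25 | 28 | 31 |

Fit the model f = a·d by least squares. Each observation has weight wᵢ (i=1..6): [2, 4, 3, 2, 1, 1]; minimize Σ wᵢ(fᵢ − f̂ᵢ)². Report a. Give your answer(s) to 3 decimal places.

a = 2.996

MᵀWM·[a]ᵀ = MᵀWf reads: 474·a = 1420.
(Σwᵢ·d·d = 474, Σwᵢ·d·f = 1420.)
Hence a = 1420 / 474 ≈ 2.99578.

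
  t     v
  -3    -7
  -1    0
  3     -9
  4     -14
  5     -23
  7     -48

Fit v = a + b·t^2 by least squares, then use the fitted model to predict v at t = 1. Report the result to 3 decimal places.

v̂ = 0.279

Sums needed: Σ1 = 6, Σt^2 = 109, Σt^2·t^2 = 3445.
Moment sums: Σv = -101, Σt^2·v = -3295.
Eliminating b: 3445·(row 1) − 109·(row 2) gives 8789·a = 3445·(-101) − 109·(-3295) = 11210, so a = 11210/8789.
Then b = ((-3295) − 109·(11210/8789))/3445 = -8761/8789.
At t = 1: v̂ = (11210/8789)·(1) + (-8761/8789)·(1) = 2449/8789.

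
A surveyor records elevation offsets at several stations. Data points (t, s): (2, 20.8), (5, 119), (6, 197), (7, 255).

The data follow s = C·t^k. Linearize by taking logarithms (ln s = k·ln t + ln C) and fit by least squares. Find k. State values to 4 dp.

Linearized form: ln s = k·ln t + ln C. From the 4 transformed points,
AᵀA = [[10.0677, 6.0403]; [6.0403, 4]], rhs = [30.0444, 18.6385]ᵀ  (here Σln t = 6.0403, Σ(ln t)² = 10.0677, Σln s = 18.6385, Σln t·ln s = 30.0444).
Slope k = (n·Σln t·ln s − Σln t·Σln s)/(n·Σ(ln t)² − (Σln t)²) = (4·30.0444 − 6.0403·18.6385)/3.7862 = 2.00626; ln C = (Σln s − k·Σln t)/n = 1.63005.

k = 2.0063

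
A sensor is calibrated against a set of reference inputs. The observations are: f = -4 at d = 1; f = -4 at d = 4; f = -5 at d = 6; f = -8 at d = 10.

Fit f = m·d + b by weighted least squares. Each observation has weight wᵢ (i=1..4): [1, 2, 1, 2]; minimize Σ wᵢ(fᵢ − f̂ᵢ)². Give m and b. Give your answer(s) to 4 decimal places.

Forming XᵀWX = [[269, 35]; [35, 6]] and XᵀWf = [-226, -33]ᵀ gives XᵀWX·[m, b]ᵀ = XᵀWf.
det = 269·6 − 35² = 389.
m = ((-226)·6 − 35·(-33))/389 = -201/389; b = (269·(-33) − 35·(-226))/389 = -967/389.

m = -0.5167, b = -2.4859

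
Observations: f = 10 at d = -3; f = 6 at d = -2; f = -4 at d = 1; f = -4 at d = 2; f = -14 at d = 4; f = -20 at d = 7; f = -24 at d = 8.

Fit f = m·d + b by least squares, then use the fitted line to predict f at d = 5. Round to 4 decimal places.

f̂ = -14.9405

Entries of MᵀM: Σd·d = 147, Σd = 17, Σ1 = 7.
And Σd·f = -442, Σf = -50.
Normal equations: [[147, 17]; [17, 7]]·[m, b]ᵀ = [-442, -50]ᵀ.
Determinant 147·7 − 17² = 740.
m = ((-442)·7 − 17·(-50))/740 = -561/185; b = (147·(-50) − 17·(-442))/740 = 41/185.
At d = 5: f̂ = (-561/185)·(5) + (41/185)·(1) = -2764/185.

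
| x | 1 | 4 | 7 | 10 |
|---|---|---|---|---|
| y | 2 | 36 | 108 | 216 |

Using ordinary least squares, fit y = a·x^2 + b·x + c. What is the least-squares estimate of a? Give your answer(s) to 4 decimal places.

Entries of MᵀM: Σx^2·x^2 = 12658, Σx^2·x = 1408, Σx^2 = 166, Σx·x = 166, Σx = 22, Σ1 = 4.
For Mᵀy: Σx^2·y = 27470, Σx·y = 3062, Σy = 362.
Inverting the 3×3 Gram matrix, [a, b, c]ᵀ = [37/18, 107/90, -121/90]ᵀ.

a = 2.0556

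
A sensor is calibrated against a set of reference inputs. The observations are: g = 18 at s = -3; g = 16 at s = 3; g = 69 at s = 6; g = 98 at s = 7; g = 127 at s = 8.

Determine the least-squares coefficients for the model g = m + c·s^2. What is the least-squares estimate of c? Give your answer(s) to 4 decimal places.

Sums needed: Σ1 = 5, Σs^2 = 167, Σs^2·s^2 = 7955.
For Xᵀg: Σg = 328, Σs^2·g = 15720.
So XᵀX·[m, c]ᵀ = Xᵀg: [[5, 167]; [167, 7955]]·[m, c]ᵀ = [328, 15720]ᵀ.
det = 5·7955 − 167² = 11886.
m = (328·7955 − 167·15720)/11886 = -8000/5943; c = (5·15720 − 167·328)/11886 = 11912/5943.

c = 2.0044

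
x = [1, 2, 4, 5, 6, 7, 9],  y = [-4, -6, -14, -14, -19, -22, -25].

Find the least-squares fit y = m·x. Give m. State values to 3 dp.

Normal-equation sums: Σx·x = 212.
Right-hand side: Σx·y = -635.
m = (-635)/212 = -2.99528.

m = -2.995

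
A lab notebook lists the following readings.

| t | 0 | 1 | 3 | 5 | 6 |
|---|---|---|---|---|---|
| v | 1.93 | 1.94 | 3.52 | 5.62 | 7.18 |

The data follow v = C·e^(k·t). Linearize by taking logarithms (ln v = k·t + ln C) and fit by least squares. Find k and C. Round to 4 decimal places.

With ln vᵢ as the transformed response and tᵢ as the regressor:
Over the data: Σt = 15.0000, Σ(t)² = 71.0000, Σln v = 6.2763, Σt·ln v = 24.8975.
Normal system: [[71.0000, 15.0000]; [15.0000, 5]]·[k, ln C]ᵀ = [24.8975, 6.2763]ᵀ.
Δ = 71.0000·5 − (15.0000)² = 130.0000; k = (24.8975·5 − 15.0000·6.2763)/130.0000 = 0.23341, ln C = (71.0000·6.2763 − 15.0000·24.8975)/130.0000 = 0.55503, so C = exp(0.55503) = 1.74200.

k = 0.2334, C = 1.7420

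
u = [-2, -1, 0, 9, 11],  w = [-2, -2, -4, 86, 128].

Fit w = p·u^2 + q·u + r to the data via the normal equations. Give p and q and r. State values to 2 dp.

p = 1.00, q = 0.97, r = -3.37

Sums needed: Σu^2·u^2 = 21219, Σu^2·u = 2051, Σu^2 = 207, Σu·u = 207, Σu = 17, Σ1 = 5.
For Mᵀw: Σu^2·w = 22444, Σu·w = 2188, Σw = 206.
Row-reducing yields p = 90141/90391, q = 87317/90391, r = -304606/90391.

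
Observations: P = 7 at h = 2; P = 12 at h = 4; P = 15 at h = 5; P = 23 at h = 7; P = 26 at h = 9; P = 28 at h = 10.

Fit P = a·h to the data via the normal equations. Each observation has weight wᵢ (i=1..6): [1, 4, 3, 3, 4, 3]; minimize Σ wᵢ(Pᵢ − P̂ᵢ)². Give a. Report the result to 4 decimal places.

The normal equations are: 914·a = 2690.
(Σwᵢ·h·h = 914, Σwᵢ·h·P = 2690.)
Hence a = 2690 / 914 ≈ 2.94311.

a = 2.9431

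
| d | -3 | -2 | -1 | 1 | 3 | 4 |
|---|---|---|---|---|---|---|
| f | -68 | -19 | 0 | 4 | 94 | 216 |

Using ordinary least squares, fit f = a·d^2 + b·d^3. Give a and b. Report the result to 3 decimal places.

Compute the Gram sums: Σd^2·d^2 = 436, Σd^2·d^3 = 992, Σd^3·d^3 = 5620.
Right-hand side: Σd^2·f = 3618, Σd^3·f = 18354.
Normal equations: [[436, 992]; [992, 5620]]·[a, b]ᵀ = [3618, 18354]ᵀ.
Δ = 436·5620 − 992² = 1466256.
a = (3618·5620 − 992·18354)/1466256 = 8053/5554; b = (436·18354 − 992·3618)/1466256 = 16717/5554.

a = 1.450, b = 3.010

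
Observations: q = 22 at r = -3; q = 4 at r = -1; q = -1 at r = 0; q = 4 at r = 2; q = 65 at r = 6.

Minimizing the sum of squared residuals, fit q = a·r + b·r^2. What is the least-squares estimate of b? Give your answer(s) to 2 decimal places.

Sums needed: Σr·r = 50, Σr·r^2 = 196, Σr^2·r^2 = 1394.
For Mᵀq: Σr·q = 328, Σr^2·q = 2558.
MᵀM·[a, b]ᵀ = Mᵀq becomes [[50, 196]; [196, 1394]]·[a, b]ᵀ = [328, 2558]ᵀ.
Eliminating b: 1394·(row 1) − 196·(row 2) gives 31284·a = 1394·328 − 196·2558 = -44136, so a = -1226/869.
Then b = (2558 − 196·(-1226/869))/1394 = 1767/869.

b = 2.03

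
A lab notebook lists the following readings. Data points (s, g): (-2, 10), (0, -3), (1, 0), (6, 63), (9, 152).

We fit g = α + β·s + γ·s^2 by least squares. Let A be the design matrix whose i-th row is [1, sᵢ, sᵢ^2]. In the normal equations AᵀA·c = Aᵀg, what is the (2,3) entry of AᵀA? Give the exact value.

938

Row 2 ↔ basis s, column 3 ↔ basis s^2, so (AᵀA)_{2,3} = Σᵢ (s)·(s^2) = (-2)·(4) + (0)·(0) + (1)·(1) + (6)·(36) + (9)·(81) = 938.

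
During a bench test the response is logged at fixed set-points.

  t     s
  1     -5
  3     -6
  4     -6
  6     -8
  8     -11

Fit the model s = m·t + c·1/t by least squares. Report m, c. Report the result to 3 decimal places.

m = -1.299, c = -3.874

Normal-equation sums: Σt·t = 126, Σt·1/t = 5, Σ1/t·1/t = 701/576.
For Xᵀs: Σt·s = -183, Σ1/t·s = -269/24.
So XᵀX·[m, c]ᵀ = Xᵀs: [[126, 5]; [5, 701/576]]·[m, c]ᵀ = [-183, -269/24]ᵀ.
Δ = 126·(701/576) − 5² = 4107/32.
m = ((-183)·(701/576) − 5·(-269/24))/(4107/32) = -10667/8214; c = (126·(-269/24) − 5·(-183))/(4107/32) = -5304/1369.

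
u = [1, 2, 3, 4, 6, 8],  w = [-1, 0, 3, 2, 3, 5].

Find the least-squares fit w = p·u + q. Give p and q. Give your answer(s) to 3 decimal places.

MᵀM·[p, q]ᵀ = Mᵀw reads: 130·p + 24·q = 74;  24·p + 6·q = 12.
Eliminating q: 6·(row 1) − 24·(row 2) gives 204·p = 6·74 − 24·12 = 156, so p = 13/17.
Then q = (12 − 24·(13/17))/6 = -18/17.

p = 0.765, q = -1.059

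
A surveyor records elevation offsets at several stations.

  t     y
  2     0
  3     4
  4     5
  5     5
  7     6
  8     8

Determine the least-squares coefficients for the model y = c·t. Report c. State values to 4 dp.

c = 0.9760

Entries of AᵀA: Σt·t = 167.
Moment sums: Σt·y = 163.
Normal equations: [[167]]·[c]ᵀ = [163]ᵀ.
Hence c = 163 / 167 ≈ 0.976048.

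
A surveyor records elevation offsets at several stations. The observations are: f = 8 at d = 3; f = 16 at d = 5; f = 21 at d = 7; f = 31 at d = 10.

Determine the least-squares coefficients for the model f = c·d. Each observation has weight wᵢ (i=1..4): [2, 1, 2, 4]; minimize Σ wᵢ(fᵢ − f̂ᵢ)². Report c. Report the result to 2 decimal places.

XᵀWX·[c]ᵀ = XᵀWf reads: 541·c = 1662.
c = 1662/541 = 3.07209.

c = 3.07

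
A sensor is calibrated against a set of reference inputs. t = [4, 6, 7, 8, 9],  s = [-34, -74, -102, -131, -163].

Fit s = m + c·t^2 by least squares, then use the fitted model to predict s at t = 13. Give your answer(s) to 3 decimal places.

ŝ = -339.568

XᵀX·[m, c]ᵀ = Xᵀs reads: 5·m + 246·c = -504;  246·m + 14610·c = -29793.
Determinant 5·14610 − 246² = 12534.
m = ((-504)·14610 − 246·(-29793))/12534 = -5727/2089; c = (5·(-29793) − 246·(-504))/12534 = -8327/4178.
At t = 13: ŝ = (-5727/2089)·(1) + (-8327/4178)·(169) = -1418717/4178.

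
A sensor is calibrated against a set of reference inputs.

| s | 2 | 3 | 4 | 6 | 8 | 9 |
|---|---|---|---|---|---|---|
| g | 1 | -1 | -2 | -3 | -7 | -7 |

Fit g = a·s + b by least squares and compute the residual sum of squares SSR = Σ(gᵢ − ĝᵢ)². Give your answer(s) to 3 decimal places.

Sums needed: Σs·s = 210, Σs = 32, Σ1 = 6.
For Mᵀg: Σs·g = -146, Σg = -19.
MᵀM·[a, b]ᵀ = Mᵀg becomes [[210, 32]; [32, 6]]·[a, b]ᵀ = [-146, -19]ᵀ.
det = 210·6 − 32² = 236.
a = ((-146)·6 − 32·(-19))/236 = -67/59; b = (210·(-19) − 32·(-146))/236 = 341/118.
Residuals: 45/118, -57/118, -41/118, 109/118, -95/118, 39/118; SSR = 249/118.

SSR = 2.110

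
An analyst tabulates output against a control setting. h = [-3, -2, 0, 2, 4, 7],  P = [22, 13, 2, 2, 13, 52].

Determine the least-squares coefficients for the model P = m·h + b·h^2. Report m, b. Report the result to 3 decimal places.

m = -2.861, b = 1.481

With design matrix X, XᵀX = [[82, 380]; [380, 2770]] and XᵀP = [328, 3014]ᵀ.
Δ = 82·2770 − 380² = 82740.
m = (328·2770 − 380·3014)/82740 = -3946/1379; b = (82·3014 − 380·328)/82740 = 10209/6895.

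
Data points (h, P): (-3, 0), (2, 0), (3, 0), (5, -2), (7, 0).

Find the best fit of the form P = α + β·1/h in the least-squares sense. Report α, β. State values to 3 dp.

From the data, Σ1 = 5, Σ1/h = 59/70, Σ1/h·1/h = 23489/44100.
For AᵀP: ΣP = -2, Σ1/h·P = -2/5.
AᵀA·[α, β]ᵀ = AᵀP becomes [[5, 59/70]; [59/70, 23489/44100]]·[α, β]ᵀ = [-2, -2/5]ᵀ.
Δ = 5·(23489/44100) − (59/70)² = 21529/11025.
α = ((-2)·(23489/44100) − (59/70)·(-2/5))/(21529/11025) = -16055/43058; β = (5·(-2/5) − (59/70)·(-2))/(21529/11025) = -3465/21529.

α = -0.373, β = -0.161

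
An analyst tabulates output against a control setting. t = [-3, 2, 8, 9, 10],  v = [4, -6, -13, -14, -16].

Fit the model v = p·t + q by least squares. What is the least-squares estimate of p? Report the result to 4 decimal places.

Setting ∂/∂p … = 0 gives: 258·p + 26·q = -414;  26·p + 5·q = -45.
Determinant 258·5 − 26² = 614.
p = ((-414)·5 − 26·(-45))/614 = -450/307; q = (258·(-45) − 26·(-414))/614 = -423/307.

p = -1.4658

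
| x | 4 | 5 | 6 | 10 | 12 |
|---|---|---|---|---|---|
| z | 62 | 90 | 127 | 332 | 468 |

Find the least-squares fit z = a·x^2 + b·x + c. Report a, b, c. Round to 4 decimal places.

With design matrix M, MᵀM = [[32913, 3133, 321]; [3133, 321, 37]; [321, 37, 5]] and Mᵀz = [108406, 10396, 1079]ᵀ.
Row-reducing yields a = 1151/388, b = 337/97, c = -139/388.

a = 2.9665, b = 3.4742, c = -0.3582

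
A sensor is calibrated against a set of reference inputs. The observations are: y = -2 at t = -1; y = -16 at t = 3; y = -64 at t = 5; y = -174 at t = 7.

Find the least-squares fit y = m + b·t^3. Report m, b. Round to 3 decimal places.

m = -2.253, b = -0.500

AᵀA·[m, b]ᵀ = Aᵀy reads: 4·m + 494·b = -256;  494·m + 134004·b = -68112.
Eliminating b: 134004·(row 1) − 494·(row 2) gives 291980·m = 134004·(-256) − 494·(-68112) = -657696, so m = -12648/5615.
Then b = ((-68112) − 494·(-12648/5615))/134004 = -36496/72995.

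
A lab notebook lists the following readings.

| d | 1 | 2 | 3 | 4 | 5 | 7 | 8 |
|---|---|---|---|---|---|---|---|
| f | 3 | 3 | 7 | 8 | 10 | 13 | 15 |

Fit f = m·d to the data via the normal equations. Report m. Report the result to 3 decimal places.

m = 1.923

The normal system MᵀM·[m]ᵀ = Mᵀf is [[168]]·[m]ᵀ = [323]ᵀ.
m = 323/168 = 1.92262.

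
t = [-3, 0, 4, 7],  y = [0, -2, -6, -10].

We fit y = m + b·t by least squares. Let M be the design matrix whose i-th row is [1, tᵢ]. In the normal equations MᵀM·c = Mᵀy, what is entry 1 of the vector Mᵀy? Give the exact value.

Entry 1 ↔ basis 1, so (Mᵀy)_{1} = Σᵢ yᵢ = (1)·(0) + (1)·(-2) + (1)·(-6) + (1)·(-10) = -18.

-18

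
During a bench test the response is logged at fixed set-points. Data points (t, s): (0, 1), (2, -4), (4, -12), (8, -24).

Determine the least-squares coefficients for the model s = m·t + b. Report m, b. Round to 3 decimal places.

m = -3.186, b = 1.400

Entries of AᵀA: Σt·t = 84, Σt = 14, Σ1 = 4.
And Σt·s = -248, Σs = -39.
So AᵀA·[m, b]ᵀ = Aᵀs: [[84, 14]; [14, 4]]·[m, b]ᵀ = [-248, -39]ᵀ.
Eliminating b: 4·(row 1) − 14·(row 2) gives 140·m = 4·(-248) − 14·(-39) = -446, so m = -223/70.
Then b = ((-39) − 14·(-223/70))/4 = 7/5.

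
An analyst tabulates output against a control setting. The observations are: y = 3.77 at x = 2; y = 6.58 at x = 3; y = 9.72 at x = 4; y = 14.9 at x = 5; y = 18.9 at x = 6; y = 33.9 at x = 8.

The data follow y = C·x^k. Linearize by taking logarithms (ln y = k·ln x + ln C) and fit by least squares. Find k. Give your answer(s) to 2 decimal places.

k = 1.57

Let Y = ln y. Fitting Y = k·ln x + ln C by least squares:
XᵀX = [[13.7340, 8.6587]; [8.6587, 6]], rhs = [23.0831, 14.6492]ᵀ  (here Σln x = 8.6587, Σ(ln x)² = 13.7340, Σln y = 14.6492, Σln x·ln y = 23.0831).
Slope k = (n·Σln x·ln y − Σln x·Σln y)/(n·Σ(ln x)² − (Σln x)²) = (6·23.0831 − 8.6587·14.6492)/7.4309 = 1.56846; ln C = (Σln y − k·Σln x)/n = 0.17808.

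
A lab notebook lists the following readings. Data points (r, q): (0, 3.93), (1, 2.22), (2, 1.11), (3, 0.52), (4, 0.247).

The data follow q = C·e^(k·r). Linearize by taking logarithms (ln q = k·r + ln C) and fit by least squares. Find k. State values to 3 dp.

k = -0.699

Let Y = ln q. Fitting Y = k·r + ln C by least squares:
AᵀA = [[30.0000, 10.0000]; [10.0000, 5]], rhs = [-6.5490, 0.2182]ᵀ  (here Σr = 10.0000, Σ(r)² = 30.0000, Σln q = 0.2182, Σr·ln q = -6.5490).
Slope k = (n·Σr·ln q − Σr·Σln q)/(n·Σ(r)² − (Σr)²) = (5·-6.5490 − 10.0000·0.2182)/50.0000 = -0.69854; ln C = (Σln q − k·Σr)/n = 1.44073.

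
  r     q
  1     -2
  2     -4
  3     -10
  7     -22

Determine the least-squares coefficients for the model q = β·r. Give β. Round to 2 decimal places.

β = -3.08

Sums needed: Σr·r = 63.
Right-hand side: Σr·q = -194.
Normal equations: [[63]]·[β]ᵀ = [-194]ᵀ.
Hence β = -194 / 63 ≈ -3.07937.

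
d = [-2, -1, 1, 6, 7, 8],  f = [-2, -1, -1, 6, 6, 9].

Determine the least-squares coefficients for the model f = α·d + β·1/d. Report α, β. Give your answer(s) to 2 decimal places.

Forming XᵀX = [[155, 6]; [6, 65305/28224]] and Xᵀf = [154, 223/56]ᵀ gives XᵀX·[α, β]ᵀ = Xᵀf.
Δ = 155·(65305/28224) − 6² = 9106211/28224.
α = (154·(65305/28224) − 6·(223/56))/(9106211/28224) = 9382618/9106211; β = (155·(223/56) − 6·154)/(9106211/28224) = -8658216/9106211.

α = 1.03, β = -0.95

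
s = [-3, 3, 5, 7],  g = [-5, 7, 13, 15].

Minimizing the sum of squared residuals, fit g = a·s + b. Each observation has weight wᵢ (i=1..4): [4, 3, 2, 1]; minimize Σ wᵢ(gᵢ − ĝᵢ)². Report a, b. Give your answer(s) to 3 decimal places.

The normal equations are: 162·a + 14·b = 358;  14·a + 10·b = 42.
Δ = 162·10 − 14² = 1424.
a = (358·10 − 14·42)/1424 = 187/89; b = (162·42 − 14·358)/1424 = 112/89.

a = 2.101, b = 1.258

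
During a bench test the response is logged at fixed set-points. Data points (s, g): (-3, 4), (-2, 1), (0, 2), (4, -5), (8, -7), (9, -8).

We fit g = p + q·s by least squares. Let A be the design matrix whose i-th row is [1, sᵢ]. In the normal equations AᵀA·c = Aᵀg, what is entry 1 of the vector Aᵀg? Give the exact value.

-13

Entry 1 ↔ basis 1, so (Aᵀg)_{1} = Σᵢ gᵢ = (1)·(4) + (1)·(1) + (1)·(2) + (1)·(-5) + (1)·(-7) + (1)·(-8) = -13.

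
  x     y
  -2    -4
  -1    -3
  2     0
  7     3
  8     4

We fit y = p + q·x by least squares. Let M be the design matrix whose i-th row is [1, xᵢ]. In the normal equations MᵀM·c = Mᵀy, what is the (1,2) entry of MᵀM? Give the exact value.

14

Row 1 ↔ basis 1, column 2 ↔ basis x, so (MᵀM)_{1,2} = Σᵢ x = (1)·(-2) + (1)·(-1) + (1)·(2) + (1)·(7) + (1)·(8) = 14.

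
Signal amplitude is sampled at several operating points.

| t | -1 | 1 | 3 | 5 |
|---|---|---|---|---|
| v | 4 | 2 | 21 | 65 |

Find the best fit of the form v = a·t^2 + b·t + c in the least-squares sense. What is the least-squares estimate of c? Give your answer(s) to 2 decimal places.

With design matrix X, XᵀX = [[708, 152, 36]; [152, 36, 8]; [36, 8, 4]] and Xᵀv = [1820, 386, 92]ᵀ.
Row-reducing yields a = 23/8, b = -7/5, c = -3/40.

c = -0.08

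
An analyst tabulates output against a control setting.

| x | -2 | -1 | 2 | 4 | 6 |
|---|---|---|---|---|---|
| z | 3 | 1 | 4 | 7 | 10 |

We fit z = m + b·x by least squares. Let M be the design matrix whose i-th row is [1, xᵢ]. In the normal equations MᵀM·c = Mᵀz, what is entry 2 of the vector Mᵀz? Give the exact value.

Entry 2 ↔ basis x, so (Mᵀz)_{2} = Σᵢ (x)·zᵢ = (-2)·(3) + (-1)·(1) + (2)·(4) + (4)·(7) + (6)·(10) = 89.

89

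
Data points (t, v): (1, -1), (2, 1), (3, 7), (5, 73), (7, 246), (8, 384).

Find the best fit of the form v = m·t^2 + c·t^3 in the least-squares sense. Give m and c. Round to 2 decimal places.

The normal equations are: 7220·m + 52976·c = 38521;  52976·m + 396212·c = 290307.
(Σt^2·t^2 = 7220, Σt^2·t^3 = 52976, Σt^3·t^3 = 396212, Σt^2·v = 38521, Σt^3·v = 290307.)
Eliminating c: 396212·(row 1) − 52976·(row 2) gives 54194064·m = 396212·38521 − 52976·290307 = -116821180, so m = -29205295/13548516.
Then c = (290307 − 52976·(-29205295/13548516))/396212 = 13832011/13548516.

m = -2.16, c = 1.02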